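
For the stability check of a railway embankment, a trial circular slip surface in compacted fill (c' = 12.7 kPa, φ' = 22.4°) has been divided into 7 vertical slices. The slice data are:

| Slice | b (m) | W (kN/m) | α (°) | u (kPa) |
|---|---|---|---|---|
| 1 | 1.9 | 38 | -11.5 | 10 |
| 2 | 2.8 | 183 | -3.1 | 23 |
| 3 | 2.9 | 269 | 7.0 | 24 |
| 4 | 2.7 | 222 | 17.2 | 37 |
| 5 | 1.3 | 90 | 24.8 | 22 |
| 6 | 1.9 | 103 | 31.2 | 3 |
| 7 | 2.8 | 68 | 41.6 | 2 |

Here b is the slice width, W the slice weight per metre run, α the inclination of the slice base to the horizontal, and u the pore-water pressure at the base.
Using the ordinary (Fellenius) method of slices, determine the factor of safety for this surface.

FS = 2.21

Ordinary method of slices: FS = Σ[c'·Δl_i + (W_i cosα_i − u_i·Δl_i)·tanφ'] / Σ W_i sinα_i, with Δl_i = b_i / cosα_i.
Slice 1: Δl = 1.9/cos(-11.5°) = 1.939 m; N'_1 = 38·cos(-11.5°) − 10·1.939 = 17.8; c'Δl = 24.62; W sinα = -7.6
Slice 2: Δl = 2.8/cos(-3.1°) = 2.804 m; N'_2 = 183·cos(-3.1°) − 23·2.804 = 118.2; c'Δl = 35.61; W sinα = -9.9
Slice 3: Δl = 2.9/cos7.0° = 2.922 m; N'_3 = 269·cos7.0° − 24·2.922 = 196.9; c'Δl = 37.11; W sinα = 32.8
Slice 4: Δl = 2.7/cos17.2° = 2.826 m; N'_4 = 222·cos17.2° − 37·2.826 = 107.5; c'Δl = 35.90; W sinα = 65.6
Slice 5: Δl = 1.3/cos24.8° = 1.432 m; N'_5 = 90·cos24.8° − 22·1.432 = 50.2; c'Δl = 18.19; W sinα = 37.8
Slice 6: Δl = 1.9/cos31.2° = 2.221 m; N'_6 = 103·cos31.2° − 3·2.221 = 81.4; c'Δl = 28.21; W sinα = 53.4
Slice 7: Δl = 2.8/cos41.6° = 3.744 m; N'_7 = 68·cos41.6° − 2·3.744 = 43.4; c'Δl = 47.55; W sinα = 45.1
Σc'Δl = 227.2 kN/m; ΣN' = 615.4 kN/m; ΣW sinα = 217.2 kN/m
Resisting = 227.2 + 615.4·tan22.4° = 227.2 + 253.7 = 480.9 kN/m
FS = 480.9 / 217.2 = 2.214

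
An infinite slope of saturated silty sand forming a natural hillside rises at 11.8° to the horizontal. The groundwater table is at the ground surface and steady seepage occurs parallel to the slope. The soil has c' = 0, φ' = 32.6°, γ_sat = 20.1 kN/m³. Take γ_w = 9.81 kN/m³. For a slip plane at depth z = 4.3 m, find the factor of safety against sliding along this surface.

With seepage parallel to the slope and the water table at the surface, the effective normal stress on the slip plane uses the buoyant unit weight γ' = γ_sat − γ_w while the driving shear stress uses γ_sat:
FS = [c' + γ' z cos²β tanφ'] / [γ_sat z sinβ cosβ]
(For c' = 0 this reduces to FS = (γ'/γ_sat)·tanφ'/tanβ.)
γ' = 20.1 − 9.81 = 10.29 kN/m³
Numerator = 0.0 + 10.29·4.3·cos²11.8°·tan32.6° = 0.0 + 10.29·4.3·0.9582·0.6395 = 27.114 kPa
Denominator = 20.1·4.3·sin11.8°·cos11.8° = 20.1·4.3·0.2045·0.9789 = 17.301 kPa
FS = 27.114 / 17.301 = 1.567

FS = 1.57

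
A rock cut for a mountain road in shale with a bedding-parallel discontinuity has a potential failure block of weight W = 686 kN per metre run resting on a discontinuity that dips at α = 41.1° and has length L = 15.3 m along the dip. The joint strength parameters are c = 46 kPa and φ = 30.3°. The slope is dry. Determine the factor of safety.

FS = 2.23

Resolving the block weight along and normal to the plane and applying the Mohr–Coulomb strength on the joint:
N' = W cosα = 686·cos41.1° = 516.9 kN/m
Driving force T = W sinα = 686·sin41.1° = 451.0 kN/m
Resisting force R = c·L + N'·tanφ = 46·15.3 + 516.9·tan30.3° = 703.8 + 302.1 = 1005.9 kN/m
FS = R / T = 1005.9 / 451.0 = 2.231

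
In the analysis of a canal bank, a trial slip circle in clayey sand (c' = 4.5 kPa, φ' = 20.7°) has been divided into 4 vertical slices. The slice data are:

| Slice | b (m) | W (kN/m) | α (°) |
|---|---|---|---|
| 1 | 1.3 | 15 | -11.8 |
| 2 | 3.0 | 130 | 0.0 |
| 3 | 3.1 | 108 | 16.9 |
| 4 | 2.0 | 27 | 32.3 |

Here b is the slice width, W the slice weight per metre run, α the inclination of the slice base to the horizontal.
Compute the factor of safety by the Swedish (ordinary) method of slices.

Ordinary method of slices: FS = Σ[c'·Δl_i + (W_i cosα_i)·tanφ'] / Σ W_i sinα_i, with Δl_i = b_i / cosα_i.
Slice 1: Δl = 1.3/cos(-11.8°) = 1.328 m; N'_1 = 15·cos(-11.8°) = 14.7; c'Δl = 5.98; W sinα = -3.1
Slice 2: Δl = 3.0/cos0.0° = 3.000 m; N'_2 = 130·cos0.0° = 130.0; c'Δl = 13.50; W sinα = 0.0
Slice 3: Δl = 3.1/cos16.9° = 3.240 m; N'_3 = 108·cos16.9° = 103.3; c'Δl = 14.58; W sinα = 31.4
Slice 4: Δl = 2.0/cos32.3° = 2.366 m; N'_4 = 27·cos32.3° = 22.8; c'Δl = 10.65; W sinα = 14.4
Σc'Δl = 44.7 kN/m; ΣN' = 270.8 kN/m; ΣW sinα = 42.8 kN/m
Resisting = 44.7 + 270.8·tan20.7° = 44.7 + 102.3 = 147.0 kN/m
FS = 147.0 / 42.8 = 3.439

FS = 3.44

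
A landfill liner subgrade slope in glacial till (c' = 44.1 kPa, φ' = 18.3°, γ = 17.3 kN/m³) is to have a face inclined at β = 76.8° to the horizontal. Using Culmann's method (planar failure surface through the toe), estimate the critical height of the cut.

H_c = 19.74 m

Culmann's analysis gives the critical failure plane at α_cr = (β + φ')/2 = (76.8 + 18.3)/2 = 47.5°, and the critical height
H_c = (4c'/γ) · sinβ cosφ' / [1 − cos(β − φ')]
    = (4·44.1/17.3) · sin76.8°·cos18.3° / [1 − cos(58.5°)]
    = 10.197 · 0.9736·0.9494 / [1 − 0.5225]
    = 10.197 · 0.9243 / 0.4775
    = 19.74 m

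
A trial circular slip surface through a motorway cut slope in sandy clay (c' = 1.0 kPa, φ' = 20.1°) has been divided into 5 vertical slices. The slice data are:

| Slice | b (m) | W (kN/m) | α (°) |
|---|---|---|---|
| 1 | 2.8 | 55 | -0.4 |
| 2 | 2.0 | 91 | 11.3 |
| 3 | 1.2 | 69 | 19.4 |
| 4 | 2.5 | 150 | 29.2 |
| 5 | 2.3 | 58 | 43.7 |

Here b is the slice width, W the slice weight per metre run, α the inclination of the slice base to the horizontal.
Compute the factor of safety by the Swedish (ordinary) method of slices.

FS = 0.99

Ordinary method of slices: FS = Σ[c'·Δl_i + (W_i cosα_i)·tanφ'] / Σ W_i sinα_i, with Δl_i = b_i / cosα_i.
Slice 1: Δl = 2.8/cos(-0.4°) = 2.800 m; N'_1 = 55·cos(-0.4°) = 55.0; c'Δl = 2.80; W sinα = -0.4
Slice 2: Δl = 2.0/cos11.3° = 2.040 m; N'_2 = 91·cos11.3° = 89.2; c'Δl = 2.04; W sinα = 17.8
Slice 3: Δl = 1.2/cos19.4° = 1.272 m; N'_3 = 69·cos19.4° = 65.1; c'Δl = 1.27; W sinα = 22.9
Slice 4: Δl = 2.5/cos29.2° = 2.864 m; N'_4 = 150·cos29.2° = 130.9; c'Δl = 2.86; W sinα = 73.2
Slice 5: Δl = 2.3/cos43.7° = 3.181 m; N'_5 = 58·cos43.7° = 41.9; c'Δl = 3.18; W sinα = 40.1
Σc'Δl = 12.2 kN/m; ΣN' = 382.2 kN/m; ΣW sinα = 153.6 kN/m
Resisting = 12.2 + 382.2·tan20.1° = 12.2 + 139.9 = 152.0 kN/m
FS = 152.0 / 153.6 = 0.990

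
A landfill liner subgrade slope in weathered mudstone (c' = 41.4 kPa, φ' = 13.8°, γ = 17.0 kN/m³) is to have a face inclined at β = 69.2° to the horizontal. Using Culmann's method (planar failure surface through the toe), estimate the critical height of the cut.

H_c = 20.46 m

Culmann's analysis gives the critical failure plane at α_cr = (β + φ')/2 = (69.2 + 13.8)/2 = 41.5°, and the critical height
H_c = (4c'/γ) · sinβ cosφ' / [1 − cos(β − φ')]
    = (4·41.4/17.0) · sin69.2°·cos13.8° / [1 − cos(55.4°)]
    = 9.741 · 0.9348·0.9711 / [1 − 0.5678]
    = 9.741 · 0.9078 / 0.4322
    = 20.46 m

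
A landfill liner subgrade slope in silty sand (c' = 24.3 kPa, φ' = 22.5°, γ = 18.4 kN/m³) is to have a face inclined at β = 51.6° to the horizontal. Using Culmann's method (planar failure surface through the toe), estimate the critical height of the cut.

Culmann's analysis gives the critical failure plane at α_cr = (β + φ')/2 = (51.6 + 22.5)/2 = 37.0°, and the critical height
H_c = (4c'/γ) · sinβ cosφ' / [1 − cos(β − φ')]
    = (4·24.3/18.4) · sin51.6°·cos22.5° / [1 − cos(29.1°)]
    = 5.283 · 0.7837·0.9239 / [1 − 0.8738]
    = 5.283 · 0.7240 / 0.1262
    = 30.30 m

H_c = 30.30 m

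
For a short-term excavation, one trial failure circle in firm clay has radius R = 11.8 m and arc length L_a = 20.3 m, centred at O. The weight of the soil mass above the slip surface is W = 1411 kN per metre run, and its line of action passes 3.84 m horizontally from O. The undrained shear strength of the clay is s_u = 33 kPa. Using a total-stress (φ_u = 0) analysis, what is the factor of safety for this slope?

FS = 1.46

Taking moments about the centre O, the resisting moment is provided by the undrained shear strength acting along the arc:
M_R = s_u·L_a·R = 33·20.30·11.8 = 7904.8 kN·m/m
M_D = W·d = 1411·3.84 = 5418.2 kN·m/m
FS = M_R / M_D = 7904.8 / 5418.2 = 1.459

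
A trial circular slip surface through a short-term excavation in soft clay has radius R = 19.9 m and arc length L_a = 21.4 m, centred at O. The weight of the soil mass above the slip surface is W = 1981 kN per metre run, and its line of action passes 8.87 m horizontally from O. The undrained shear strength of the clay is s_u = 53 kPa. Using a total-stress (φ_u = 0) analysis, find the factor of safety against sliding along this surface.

FS = 1.28

Taking moments about the centre O, the resisting moment is provided by the undrained shear strength acting along the arc:
M_R = s_u·L_a·R = 53·21.40·19.9 = 22570.6 kN·m/m
M_D = W·d = 1981·8.87 = 17571.5 kN·m/m
FS = M_R / M_D = 22570.6 / 17571.5 = 1.285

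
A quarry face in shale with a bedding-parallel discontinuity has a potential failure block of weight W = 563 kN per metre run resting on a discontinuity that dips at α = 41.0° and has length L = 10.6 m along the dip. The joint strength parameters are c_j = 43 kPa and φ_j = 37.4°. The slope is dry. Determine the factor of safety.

FS = 2.11

Resolving the block weight along and normal to the plane and applying the Mohr–Coulomb strength on the joint:
N' = W cosα = 563·cos41.0° = 424.9 kN/m
Driving force T = W sinα = 563·sin41.0° = 369.4 kN/m
Resisting force R = c_j·L + N'·tanφ_j = 43·10.6 + 424.9·tan37.4° = 455.8 + 324.9 = 780.7 kN/m
FS = R / T = 780.7 / 369.4 = 2.114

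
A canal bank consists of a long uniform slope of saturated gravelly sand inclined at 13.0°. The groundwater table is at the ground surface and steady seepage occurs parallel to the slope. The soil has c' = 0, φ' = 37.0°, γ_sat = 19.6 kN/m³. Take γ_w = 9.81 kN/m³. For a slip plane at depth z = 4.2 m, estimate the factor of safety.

FS = 1.63

With seepage parallel to the slope and the water table at the surface, the effective normal stress on the slip plane uses the buoyant unit weight γ' = γ_sat − γ_w while the driving shear stress uses γ_sat:
FS = [c' + γ' z cos²β tanφ'] / [γ_sat z sinβ cosβ]
(For c' = 0 this reduces to FS = (γ'/γ_sat)·tanφ'/tanβ.)
γ' = 19.6 − 9.81 = 9.79 kN/m³
Numerator = 0.0 + 9.79·4.2·cos²13.0°·tan37.0° = 0.0 + 9.79·4.2·0.9494·0.7536 = 29.417 kPa
Denominator = 19.6·4.2·sin13.0°·cos13.0° = 19.6·4.2·0.2250·0.9744 = 18.043 kPa
FS = 29.417 / 18.043 = 1.630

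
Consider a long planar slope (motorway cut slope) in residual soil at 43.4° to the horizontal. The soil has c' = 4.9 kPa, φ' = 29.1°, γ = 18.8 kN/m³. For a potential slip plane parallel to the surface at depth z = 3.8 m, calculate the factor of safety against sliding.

For an infinite slope with a slip plane parallel to the surface (no pore pressure): FS = [c' + γz cos²β tanφ'] / [γz sinβ cosβ].
γz = 18.8·3.8 = 71.44 kN/m²
Numerator = 4.9 + 71.44·cos²43.4°·tan29.1° = 4.9 + 71.44·0.5279·0.5566 = 25.891 kPa
Denominator = 71.44·sin43.4°·cos43.4° = 71.44·0.6871·0.7266 = 35.664 kPa
FS = 25.891 / 35.664 = 0.726

FS = 0.73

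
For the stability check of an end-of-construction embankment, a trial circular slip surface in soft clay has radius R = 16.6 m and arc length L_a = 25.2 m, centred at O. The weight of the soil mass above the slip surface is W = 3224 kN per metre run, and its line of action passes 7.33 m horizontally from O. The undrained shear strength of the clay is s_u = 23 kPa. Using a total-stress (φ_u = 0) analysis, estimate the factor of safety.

FS = 0.41

Taking moments about the centre O, the resisting moment is provided by the undrained shear strength acting along the arc:
M_R = s_u·L_a·R = 23·25.20·16.6 = 9621.4 kN·m/m
M_D = W·d = 3224·7.33 = 23631.9 kN·m/m
FS = M_R / M_D = 9621.4 / 23631.9 = 0.407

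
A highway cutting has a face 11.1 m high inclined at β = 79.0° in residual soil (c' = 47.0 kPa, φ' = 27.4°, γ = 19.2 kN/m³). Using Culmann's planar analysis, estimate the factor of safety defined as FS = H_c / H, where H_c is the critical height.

H_c = (4c'/γ) · sinβ cosφ' / [1 − cos(β − φ')]
    = (4·47.0/19.2) · sin79.0°·cos27.4° / [1 − cos51.6°]
    = 9.792 · 0.8715 / 0.3789 = 22.52 m
FS = H_c / H = 22.52 / 11.1 = 2.029

FS = 2.03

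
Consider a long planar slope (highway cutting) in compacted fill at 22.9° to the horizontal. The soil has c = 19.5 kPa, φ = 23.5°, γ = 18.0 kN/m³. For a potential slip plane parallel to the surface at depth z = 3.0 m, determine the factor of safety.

FS = 2.04

For an infinite slope with a slip plane parallel to the surface (no pore pressure): FS = [c + γz cos²β tanφ] / [γz sinβ cosβ].
γz = 18.0·3.0 = 54.00 kN/m²
Numerator = 19.5 + 54.00·cos²22.9°·tan23.5° = 19.5 + 54.00·0.8486·0.4348 = 39.425 kPa
Denominator = 54.00·sin22.9°·cos22.9° = 54.00·0.3891·0.9212 = 19.357 kPa
FS = 39.425 / 19.357 = 2.037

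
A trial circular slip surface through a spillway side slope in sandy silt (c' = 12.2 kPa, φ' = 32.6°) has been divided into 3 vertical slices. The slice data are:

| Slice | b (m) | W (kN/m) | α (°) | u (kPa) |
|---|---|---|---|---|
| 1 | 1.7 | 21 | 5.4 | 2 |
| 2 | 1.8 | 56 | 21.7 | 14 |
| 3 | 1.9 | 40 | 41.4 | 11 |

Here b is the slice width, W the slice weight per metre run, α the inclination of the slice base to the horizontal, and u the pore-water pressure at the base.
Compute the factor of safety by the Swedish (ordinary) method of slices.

Ordinary method of slices: FS = Σ[c'·Δl_i + (W_i cosα_i − u_i·Δl_i)·tanφ'] / Σ W_i sinα_i, with Δl_i = b_i / cosα_i.
Slice 1: Δl = 1.7/cos5.4° = 1.708 m; N'_1 = 21·cos5.4° − 2·1.708 = 17.5; c'Δl = 20.83; W sinα = 2.0
Slice 2: Δl = 1.8/cos21.7° = 1.937 m; N'_2 = 56·cos21.7° − 14·1.937 = 24.9; c'Δl = 23.63; W sinα = 20.7
Slice 3: Δl = 1.9/cos41.4° = 2.533 m; N'_3 = 40·cos41.4° − 11·2.533 = 2.1; c'Δl = 30.90; W sinα = 26.5
Σc'Δl = 75.4 kN/m; ΣN' = 44.5 kN/m; ΣW sinα = 49.1 kN/m
Resisting = 75.4 + 44.5·tan32.6° = 75.4 + 28.5 = 103.9 kN/m
FS = 103.9 / 49.1 = 2.114

FS = 2.11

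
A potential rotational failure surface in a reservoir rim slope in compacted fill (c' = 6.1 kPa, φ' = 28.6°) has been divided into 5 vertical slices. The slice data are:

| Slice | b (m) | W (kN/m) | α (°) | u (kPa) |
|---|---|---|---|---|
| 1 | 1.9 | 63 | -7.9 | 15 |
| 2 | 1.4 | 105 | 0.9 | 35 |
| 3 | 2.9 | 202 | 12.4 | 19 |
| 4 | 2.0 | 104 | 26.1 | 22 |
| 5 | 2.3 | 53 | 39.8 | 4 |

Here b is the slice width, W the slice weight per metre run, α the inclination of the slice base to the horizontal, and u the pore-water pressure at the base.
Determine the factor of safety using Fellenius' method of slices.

Ordinary method of slices: FS = Σ[c'·Δl_i + (W_i cosα_i − u_i·Δl_i)·tanφ'] / Σ W_i sinα_i, with Δl_i = b_i / cosα_i.
Slice 1: Δl = 1.9/cos(-7.9°) = 1.918 m; N'_1 = 63·cos(-7.9°) − 15·1.918 = 33.6; c'Δl = 11.70; W sinα = -8.7
Slice 2: Δl = 1.4/cos0.9° = 1.400 m; N'_2 = 105·cos0.9° − 35·1.400 = 56.0; c'Δl = 8.54; W sinα = 1.6
Slice 3: Δl = 2.9/cos12.4° = 2.969 m; N'_3 = 202·cos12.4° − 19·2.969 = 140.9; c'Δl = 18.11; W sinα = 43.4
Slice 4: Δl = 2.0/cos26.1° = 2.227 m; N'_4 = 104·cos26.1° − 22·2.227 = 44.4; c'Δl = 13.59; W sinα = 45.8
Slice 5: Δl = 2.3/cos39.8° = 2.994 m; N'_5 = 53·cos39.8° − 4·2.994 = 28.7; c'Δl = 18.26; W sinα = 33.9
Σc'Δl = 70.2 kN/m; ΣN' = 303.6 kN/m; ΣW sinα = 116.0 kN/m
Resisting = 70.2 + 303.6·tan28.6° = 70.2 + 165.5 = 235.7 kN/m
FS = 235.7 / 116.0 = 2.031

FS = 2.03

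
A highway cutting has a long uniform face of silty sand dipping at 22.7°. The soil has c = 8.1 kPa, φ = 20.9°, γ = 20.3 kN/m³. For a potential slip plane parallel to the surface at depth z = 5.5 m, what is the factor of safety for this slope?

FS = 1.12

For an infinite slope with a slip plane parallel to the surface (no pore pressure): FS = [c + γz cos²β tanφ] / [γz sinβ cosβ].
γz = 20.3·5.5 = 111.65 kN/m²
Numerator = 8.1 + 111.65·cos²22.7°·tan20.9° = 8.1 + 111.65·0.8511·0.3819 = 44.386 kPa
Denominator = 111.65·sin22.7°·cos22.7° = 111.65·0.3859·0.9225 = 39.749 kPa
FS = 44.386 / 39.749 = 1.117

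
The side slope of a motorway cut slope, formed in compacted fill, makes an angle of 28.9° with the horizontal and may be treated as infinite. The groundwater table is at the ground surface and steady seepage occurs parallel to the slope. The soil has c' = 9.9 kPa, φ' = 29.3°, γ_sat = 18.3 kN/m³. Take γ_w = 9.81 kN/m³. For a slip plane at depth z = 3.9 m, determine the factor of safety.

With seepage parallel to the slope and the water table at the surface, the effective normal stress on the slip plane uses the buoyant unit weight γ' = γ_sat − γ_w while the driving shear stress uses γ_sat:
FS = [c' + γ' z cos²β tanφ'] / [γ_sat z sinβ cosβ]
γ' = 18.3 − 9.81 = 8.49 kN/m³
Numerator = 9.9 + 8.49·3.9·cos²28.9°·tan29.3° = 9.9 + 8.49·3.9·0.7664·0.5612 = 24.141 kPa
Denominator = 18.3·3.9·sin28.9°·cos28.9° = 18.3·3.9·0.4833·0.8755 = 30.196 kPa
FS = 24.141 / 30.196 = 0.799

FS = 0.80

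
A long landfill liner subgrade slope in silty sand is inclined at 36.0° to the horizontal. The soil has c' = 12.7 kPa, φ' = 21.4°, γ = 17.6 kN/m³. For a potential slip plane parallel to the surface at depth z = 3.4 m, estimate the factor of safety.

For an infinite slope with a slip plane parallel to the surface (no pore pressure): FS = [c' + γz cos²β tanφ'] / [γz sinβ cosβ].
γz = 17.6·3.4 = 59.84 kN/m²
Numerator = 12.7 + 59.84·cos²36.0°·tan21.4° = 12.7 + 59.84·0.6545·0.3919 = 28.049 kPa
Denominator = 59.84·sin36.0°·cos36.0° = 59.84·0.5878·0.8090 = 28.456 kPa
FS = 28.049 / 28.456 = 0.986

FS = 0.99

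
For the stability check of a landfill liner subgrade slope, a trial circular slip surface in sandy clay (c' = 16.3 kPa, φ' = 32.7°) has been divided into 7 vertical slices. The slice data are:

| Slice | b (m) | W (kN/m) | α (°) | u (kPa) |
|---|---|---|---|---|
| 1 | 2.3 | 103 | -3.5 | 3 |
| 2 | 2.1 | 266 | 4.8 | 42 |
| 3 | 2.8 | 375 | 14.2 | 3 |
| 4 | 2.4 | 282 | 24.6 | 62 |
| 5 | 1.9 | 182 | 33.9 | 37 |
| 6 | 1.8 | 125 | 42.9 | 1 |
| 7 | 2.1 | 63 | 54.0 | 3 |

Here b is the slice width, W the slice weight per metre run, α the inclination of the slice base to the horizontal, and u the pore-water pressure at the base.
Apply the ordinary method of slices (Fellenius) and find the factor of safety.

FS = 1.89

Ordinary method of slices: FS = Σ[c'·Δl_i + (W_i cosα_i − u_i·Δl_i)·tanφ'] / Σ W_i sinα_i, with Δl_i = b_i / cosα_i.
Slice 1: Δl = 2.3/cos(-3.5°) = 2.304 m; N'_1 = 103·cos(-3.5°) − 3·2.304 = 95.9; c'Δl = 37.56; W sinα = -6.3
Slice 2: Δl = 2.1/cos4.8° = 2.107 m; N'_2 = 266·cos4.8° − 42·2.107 = 176.6; c'Δl = 34.35; W sinα = 22.3
Slice 3: Δl = 2.8/cos14.2° = 2.888 m; N'_3 = 375·cos14.2° − 3·2.888 = 354.9; c'Δl = 47.08; W sinα = 92.0
Slice 4: Δl = 2.4/cos24.6° = 2.640 m; N'_4 = 282·cos24.6° − 62·2.640 = 92.8; c'Δl = 43.03; W sinα = 117.4
Slice 5: Δl = 1.9/cos33.9° = 2.289 m; N'_5 = 182·cos33.9° − 37·2.289 = 66.4; c'Δl = 37.31; W sinα = 101.5
Slice 6: Δl = 1.8/cos42.9° = 2.457 m; N'_6 = 125·cos42.9° − 1·2.457 = 89.1; c'Δl = 40.05; W sinα = 85.1
Slice 7: Δl = 2.1/cos54.0° = 3.573 m; N'_7 = 63·cos54.0° − 3·3.573 = 26.3; c'Δl = 58.24; W sinα = 51.0
Σc'Δl = 297.6 kN/m; ΣN' = 901.9 kN/m; ΣW sinα = 462.9 kN/m
Resisting = 297.6 + 901.9·tan32.7° = 297.6 + 579.0 = 876.6 kN/m
FS = 876.6 / 462.9 = 1.894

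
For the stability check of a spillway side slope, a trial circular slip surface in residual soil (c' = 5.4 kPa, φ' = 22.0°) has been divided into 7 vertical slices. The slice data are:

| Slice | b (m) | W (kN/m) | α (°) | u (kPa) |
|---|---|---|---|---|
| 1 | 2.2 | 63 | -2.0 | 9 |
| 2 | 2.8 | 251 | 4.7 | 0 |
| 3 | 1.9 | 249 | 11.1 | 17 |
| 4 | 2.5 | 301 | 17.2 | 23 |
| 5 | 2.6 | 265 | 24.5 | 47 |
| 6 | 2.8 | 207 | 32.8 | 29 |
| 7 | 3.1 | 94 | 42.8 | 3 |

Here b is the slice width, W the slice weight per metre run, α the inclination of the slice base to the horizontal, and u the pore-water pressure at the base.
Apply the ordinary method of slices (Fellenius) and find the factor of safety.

Ordinary method of slices: FS = Σ[c'·Δl_i + (W_i cosα_i − u_i·Δl_i)·tanφ'] / Σ W_i sinα_i, with Δl_i = b_i / cosα_i.
Slice 1: Δl = 2.2/cos(-2.0°) = 2.201 m; N'_1 = 63·cos(-2.0°) − 9·2.201 = 43.1; c'Δl = 11.89; W sinα = -2.2
Slice 2: Δl = 2.8/cos4.7° = 2.809 m; N'_2 = 251·cos4.7° − 0·2.809 = 250.2; c'Δl = 15.17; W sinα = 20.6
Slice 3: Δl = 1.9/cos11.1° = 1.936 m; N'_3 = 249·cos11.1° − 17·1.936 = 211.4; c'Δl = 10.46; W sinα = 47.9
Slice 4: Δl = 2.5/cos17.2° = 2.617 m; N'_4 = 301·cos17.2° − 23·2.617 = 227.3; c'Δl = 14.13; W sinα = 89.0
Slice 5: Δl = 2.6/cos24.5° = 2.857 m; N'_5 = 265·cos24.5° − 47·2.857 = 106.8; c'Δl = 15.43; W sinα = 109.9
Slice 6: Δl = 2.8/cos32.8° = 3.331 m; N'_6 = 207·cos32.8° − 29·3.331 = 77.4; c'Δl = 17.99; W sinα = 112.1
Slice 7: Δl = 3.1/cos42.8° = 4.225 m; N'_7 = 94·cos42.8° − 3·4.225 = 56.3; c'Δl = 22.81; W sinα = 63.9
Σc'Δl = 107.9 kN/m; ΣN' = 972.6 kN/m; ΣW sinα = 441.2 kN/m
Resisting = 107.9 + 972.6·tan22.0° = 107.9 + 393.0 = 500.8 kN/m
FS = 500.8 / 441.2 = 1.135

FS = 1.14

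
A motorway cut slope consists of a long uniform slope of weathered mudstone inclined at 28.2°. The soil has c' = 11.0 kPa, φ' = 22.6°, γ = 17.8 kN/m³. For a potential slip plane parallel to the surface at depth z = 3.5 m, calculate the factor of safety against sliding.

FS = 1.20

For an infinite slope with a slip plane parallel to the surface (no pore pressure): FS = [c' + γz cos²β tanφ'] / [γz sinβ cosβ].
γz = 17.8·3.5 = 62.30 kN/m²
Numerator = 11.0 + 62.30·cos²28.2°·tan22.6° = 11.0 + 62.30·0.7767·0.4163 = 31.142 kPa
Denominator = 62.30·sin28.2°·cos28.2° = 62.30·0.4726·0.8813 = 25.945 kPa
FS = 31.142 / 25.945 = 1.200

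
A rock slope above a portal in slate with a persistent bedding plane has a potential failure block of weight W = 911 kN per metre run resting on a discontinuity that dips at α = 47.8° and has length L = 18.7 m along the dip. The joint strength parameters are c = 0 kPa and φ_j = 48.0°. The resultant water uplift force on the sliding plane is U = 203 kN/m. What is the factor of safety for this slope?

Resolving the block weight along and normal to the plane and applying the Mohr–Coulomb strength on the joint:
N' = W cosα − U = 911·cos47.8° − 203 = 408.9 kN/m
Driving force T = W sinα = 911·sin47.8° = 674.9 kN/m
Resisting force R = c·L + N'·tanφ_j = 0·18.7 + 408.9·tan48.0° = 0.0 + 454.2 = 454.2 kN/m
FS = R / T = 454.2 / 674.9 = 0.673

FS = 0.67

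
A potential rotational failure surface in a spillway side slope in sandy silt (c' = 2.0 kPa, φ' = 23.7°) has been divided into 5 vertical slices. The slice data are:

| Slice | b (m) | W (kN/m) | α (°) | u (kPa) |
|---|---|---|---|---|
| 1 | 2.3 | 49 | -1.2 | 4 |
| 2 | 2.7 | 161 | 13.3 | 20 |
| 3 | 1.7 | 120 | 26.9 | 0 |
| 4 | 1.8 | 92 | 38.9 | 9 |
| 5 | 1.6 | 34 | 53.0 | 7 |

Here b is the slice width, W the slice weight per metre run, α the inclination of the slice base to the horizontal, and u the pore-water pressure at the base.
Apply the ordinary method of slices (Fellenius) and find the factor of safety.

FS = 0.89

Ordinary method of slices: FS = Σ[c'·Δl_i + (W_i cosα_i − u_i·Δl_i)·tanφ'] / Σ W_i sinα_i, with Δl_i = b_i / cosα_i.
Slice 1: Δl = 2.3/cos(-1.2°) = 2.301 m; N'_1 = 49·cos(-1.2°) − 4·2.301 = 39.8; c'Δl = 4.60; W sinα = -1.0
Slice 2: Δl = 2.7/cos13.3° = 2.774 m; N'_2 = 161·cos13.3° − 20·2.774 = 101.2; c'Δl = 5.55; W sinα = 37.0
Slice 3: Δl = 1.7/cos26.9° = 1.906 m; N'_3 = 120·cos26.9° − 0·1.906 = 107.0; c'Δl = 3.81; W sinα = 54.3
Slice 4: Δl = 1.8/cos38.9° = 2.313 m; N'_4 = 92·cos38.9° − 9·2.313 = 50.8; c'Δl = 4.63; W sinα = 57.8
Slice 5: Δl = 1.6/cos53.0° = 2.659 m; N'_5 = 34·cos53.0° − 7·2.659 = 1.9; c'Δl = 5.32; W sinα = 27.2
Σc'Δl = 23.9 kN/m; ΣN' = 300.6 kN/m; ΣW sinα = 175.2 kN/m
Resisting = 23.9 + 300.6·tan23.7° = 23.9 + 132.0 = 155.9 kN/m
FS = 155.9 / 175.2 = 0.890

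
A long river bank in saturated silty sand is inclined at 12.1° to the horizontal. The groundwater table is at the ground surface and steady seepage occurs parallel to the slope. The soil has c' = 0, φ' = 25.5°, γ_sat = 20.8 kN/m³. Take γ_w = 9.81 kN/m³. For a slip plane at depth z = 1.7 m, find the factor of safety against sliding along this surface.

FS = 1.18

With seepage parallel to the slope and the water table at the surface, the effective normal stress on the slip plane uses the buoyant unit weight γ' = γ_sat − γ_w while the driving shear stress uses γ_sat:
FS = [c' + γ' z cos²β tanφ'] / [γ_sat z sinβ cosβ]
(For c' = 0 this reduces to FS = (γ'/γ_sat)·tanφ'/tanβ.)
γ' = 20.8 − 9.81 = 10.99 kN/m³
Numerator = 0.0 + 10.99·1.7·cos²12.1°·tan25.5° = 0.0 + 10.99·1.7·0.9561·0.4770 = 8.520 kPa
Denominator = 20.8·1.7·sin12.1°·cos12.1° = 20.8·1.7·0.2096·0.9778 = 7.247 kPa
FS = 8.520 / 7.247 = 1.176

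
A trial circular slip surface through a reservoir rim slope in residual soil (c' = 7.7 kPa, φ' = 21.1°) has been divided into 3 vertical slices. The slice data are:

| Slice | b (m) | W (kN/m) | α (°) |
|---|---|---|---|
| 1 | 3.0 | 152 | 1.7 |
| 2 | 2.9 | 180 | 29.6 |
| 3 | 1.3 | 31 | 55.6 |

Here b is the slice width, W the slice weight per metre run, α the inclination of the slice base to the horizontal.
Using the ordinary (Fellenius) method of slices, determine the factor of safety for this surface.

Ordinary method of slices: FS = Σ[c'·Δl_i + (W_i cosα_i)·tanφ'] / Σ W_i sinα_i, with Δl_i = b_i / cosα_i.
Slice 1: Δl = 3.0/cos1.7° = 3.001 m; N'_1 = 152·cos1.7° = 151.9; c'Δl = 23.11; W sinα = 4.5
Slice 2: Δl = 2.9/cos29.6° = 3.335 m; N'_2 = 180·cos29.6° = 156.5; c'Δl = 25.68; W sinα = 88.9
Slice 3: Δl = 1.3/cos55.6° = 2.301 m; N'_3 = 31·cos55.6° = 17.5; c'Δl = 17.72; W sinα = 25.6
Σc'Δl = 66.5 kN/m; ΣN' = 326.0 kN/m; ΣW sinα = 119.0 kN/m
Resisting = 66.5 + 326.0·tan21.1° = 66.5 + 125.8 = 192.3 kN/m
FS = 192.3 / 119.0 = 1.616

FS = 1.62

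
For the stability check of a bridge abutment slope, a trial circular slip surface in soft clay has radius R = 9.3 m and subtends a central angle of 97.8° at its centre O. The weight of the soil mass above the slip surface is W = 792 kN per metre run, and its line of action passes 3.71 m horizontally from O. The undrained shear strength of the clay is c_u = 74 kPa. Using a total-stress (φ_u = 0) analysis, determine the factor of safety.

FS = 3.72

Taking moments about the centre O, the resisting moment is provided by the undrained shear strength acting along the arc:
Arc length L_a = R·θ = 9.3·(97.8°·π/180) = 9.3·1.7069 = 15.87 m
M_R = c_u·L_a·R = 74·15.87·9.3 = 10924.8 kN·m/m
M_D = W·d = 792·3.71 = 2938.3 kN·m/m
FS = M_R / M_D = 10924.8 / 2938.3 = 3.718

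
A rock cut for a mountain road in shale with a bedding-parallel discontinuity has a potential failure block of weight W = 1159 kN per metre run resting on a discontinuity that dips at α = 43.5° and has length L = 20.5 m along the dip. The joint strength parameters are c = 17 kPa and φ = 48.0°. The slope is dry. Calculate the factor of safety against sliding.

FS = 1.61

Resolving the block weight along and normal to the plane and applying the Mohr–Coulomb strength on the joint:
N' = W cosα = 1159·cos43.5° = 840.7 kN/m
Driving force T = W sinα = 1159·sin43.5° = 797.8 kN/m
Resisting force R = c·L + N'·tanφ = 17·20.5 + 840.7·tan48.0° = 348.5 + 933.7 = 1282.2 kN/m
FS = R / T = 1282.2 / 797.8 = 1.607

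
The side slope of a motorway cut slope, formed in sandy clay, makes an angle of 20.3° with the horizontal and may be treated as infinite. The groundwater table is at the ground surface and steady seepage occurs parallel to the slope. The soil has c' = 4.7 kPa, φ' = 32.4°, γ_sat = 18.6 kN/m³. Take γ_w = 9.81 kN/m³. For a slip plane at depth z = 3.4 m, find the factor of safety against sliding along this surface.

With seepage parallel to the slope and the water table at the surface, the effective normal stress on the slip plane uses the buoyant unit weight γ' = γ_sat − γ_w while the driving shear stress uses γ_sat:
FS = [c' + γ' z cos²β tanφ'] / [γ_sat z sinβ cosβ]
γ' = 18.6 − 9.81 = 8.79 kN/m³
Numerator = 4.7 + 8.79·3.4·cos²20.3°·tan32.4° = 4.7 + 8.79·3.4·0.8796·0.6346 = 21.383 kPa
Denominator = 18.6·3.4·sin20.3°·cos20.3° = 18.6·3.4·0.3469·0.9379 = 20.577 kPa
FS = 21.383 / 20.577 = 1.039

FS = 1.04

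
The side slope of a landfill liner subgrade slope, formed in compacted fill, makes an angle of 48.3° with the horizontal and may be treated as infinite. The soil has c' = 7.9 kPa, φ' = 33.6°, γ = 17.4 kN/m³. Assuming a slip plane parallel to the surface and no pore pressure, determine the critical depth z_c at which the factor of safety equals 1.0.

Setting FS = 1.00 in FS = [c' + γz cos²β tanφ'] / [γz sinβ cosβ] and solving for z:
z = c' / [γ cosβ (FS·sinβ − cosβ·tanφ')]
  = 7.9 / [17.4·cos48.3°·(1.00·sin48.3° − cos48.3°·tan33.6°)]
  = 7.9 / [17.4·0.6652·(1.00·0.7466 − 0.6652·0.6644)]
  = 7.9 / 3.5264 = 2.240 m

z_c = 2.24 m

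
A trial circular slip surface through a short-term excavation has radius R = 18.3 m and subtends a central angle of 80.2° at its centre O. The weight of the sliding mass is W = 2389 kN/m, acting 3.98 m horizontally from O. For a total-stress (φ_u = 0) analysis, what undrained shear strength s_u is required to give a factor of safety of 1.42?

FS = s_u·L_a·R / (W·d), so s_u = FS·W·d / (L_a·R).
Arc length L_a = R·θ = 18.3·(80.2°·π/180) = 18.3·1.3998 = 25.62 m
s_u = 1.42·2389·3.98 / (25.62·18.3) = 13501.7 / 468.76 = 28.80 kPa

s_u = 28.8 kPa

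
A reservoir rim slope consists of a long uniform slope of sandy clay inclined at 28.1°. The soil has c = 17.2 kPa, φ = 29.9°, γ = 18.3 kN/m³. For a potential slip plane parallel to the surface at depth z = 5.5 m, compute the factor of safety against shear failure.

For an infinite slope with a slip plane parallel to the surface (no pore pressure): FS = [c + γz cos²β tanφ] / [γz sinβ cosβ].
γz = 18.3·5.5 = 100.65 kN/m²
Numerator = 17.2 + 100.65·cos²28.1°·tan29.9° = 17.2 + 100.65·0.7781·0.5750 = 62.236 kPa
Denominator = 100.65·sin28.1°·cos28.1° = 100.65·0.4710·0.8821 = 41.819 kPa
FS = 62.236 / 41.819 = 1.488

FS = 1.49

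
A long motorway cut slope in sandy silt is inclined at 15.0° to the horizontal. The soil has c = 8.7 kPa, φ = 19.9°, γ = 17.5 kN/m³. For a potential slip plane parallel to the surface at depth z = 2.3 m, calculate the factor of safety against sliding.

For an infinite slope with a slip plane parallel to the surface (no pore pressure): FS = [c + γz cos²β tanφ] / [γz sinβ cosβ].
γz = 17.5·2.3 = 40.25 kN/m²
Numerator = 8.7 + 40.25·cos²15.0°·tan19.9° = 8.7 + 40.25·0.9330·0.3620 = 22.294 kPa
Denominator = 40.25·sin15.0°·cos15.0° = 40.25·0.2588·0.9659 = 10.062 kPa
FS = 22.294 / 10.062 = 2.216

FS = 2.22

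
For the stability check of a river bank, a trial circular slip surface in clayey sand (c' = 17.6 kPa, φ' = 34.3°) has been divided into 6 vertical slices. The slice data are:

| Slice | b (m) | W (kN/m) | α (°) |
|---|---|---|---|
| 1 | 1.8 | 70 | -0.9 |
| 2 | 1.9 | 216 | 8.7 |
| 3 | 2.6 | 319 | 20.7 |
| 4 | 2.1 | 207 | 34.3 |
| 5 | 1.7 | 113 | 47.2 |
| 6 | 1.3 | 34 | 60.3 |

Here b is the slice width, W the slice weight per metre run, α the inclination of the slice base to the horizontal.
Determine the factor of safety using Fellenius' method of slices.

Ordinary method of slices: FS = Σ[c'·Δl_i + (W_i cosα_i)·tanφ'] / Σ W_i sinα_i, with Δl_i = b_i / cosα_i.
Slice 1: Δl = 1.8/cos(-0.9°) = 1.800 m; N'_1 = 70·cos(-0.9°) = 70.0; c'Δl = 31.68; W sinα = -1.1
Slice 2: Δl = 1.9/cos8.7° = 1.922 m; N'_2 = 216·cos8.7° = 213.5; c'Δl = 33.83; W sinα = 32.7
Slice 3: Δl = 2.6/cos20.7° = 2.779 m; N'_3 = 319·cos20.7° = 298.4; c'Δl = 48.92; W sinα = 112.8
Slice 4: Δl = 2.1/cos34.3° = 2.542 m; N'_4 = 207·cos34.3° = 171.0; c'Δl = 44.74; W sinα = 116.6
Slice 5: Δl = 1.7/cos47.2° = 2.502 m; N'_5 = 113·cos47.2° = 76.8; c'Δl = 44.04; W sinα = 82.9
Slice 6: Δl = 1.3/cos60.3° = 2.624 m; N'_6 = 34·cos60.3° = 16.8; c'Δl = 46.18; W sinα = 29.5
Σc'Δl = 249.4 kN/m; ΣN' = 846.5 kN/m; ΣW sinα = 373.4 kN/m
Resisting = 249.4 + 846.5·tan34.3° = 249.4 + 577.5 = 826.9 kN/m
FS = 826.9 / 373.4 = 2.214

FS = 2.21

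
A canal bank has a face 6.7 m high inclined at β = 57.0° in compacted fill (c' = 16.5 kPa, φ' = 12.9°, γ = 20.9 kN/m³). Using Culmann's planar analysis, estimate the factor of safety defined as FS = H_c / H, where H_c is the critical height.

H_c = (4c'/γ) · sinβ cosφ' / [1 − cos(β − φ')]
    = (4·16.5/20.9) · sin57.0°·cos12.9° / [1 − cos44.1°]
    = 3.158 · 0.8175 / 0.2819 = 9.16 m
FS = H_c / H = 9.16 / 6.7 = 1.367

FS = 1.37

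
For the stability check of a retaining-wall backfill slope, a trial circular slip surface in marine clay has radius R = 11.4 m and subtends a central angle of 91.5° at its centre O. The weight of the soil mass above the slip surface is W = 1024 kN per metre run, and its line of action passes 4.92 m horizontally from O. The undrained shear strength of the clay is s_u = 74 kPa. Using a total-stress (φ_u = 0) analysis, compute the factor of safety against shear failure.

Taking moments about the centre O, the resisting moment is provided by the undrained shear strength acting along the arc:
Arc length L_a = R·θ = 11.4·(91.5°·π/180) = 11.4·1.5970 = 18.21 m
M_R = s_u·L_a·R = 74·18.21·11.4 = 15358.2 kN·m/m
M_D = W·d = 1024·4.92 = 5038.1 kN·m/m
FS = M_R / M_D = 15358.2 / 5038.1 = 3.048

FS = 3.05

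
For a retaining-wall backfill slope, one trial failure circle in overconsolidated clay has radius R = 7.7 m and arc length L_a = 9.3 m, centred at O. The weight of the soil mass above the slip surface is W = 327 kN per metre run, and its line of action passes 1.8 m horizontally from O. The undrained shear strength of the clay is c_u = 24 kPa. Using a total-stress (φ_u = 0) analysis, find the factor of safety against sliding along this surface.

FS = 2.92

Taking moments about the centre O, the resisting moment is provided by the undrained shear strength acting along the arc:
M_R = c_u·L_a·R = 24·9.30·7.7 = 1718.6 kN·m/m
M_D = W·d = 327·1.8 = 588.6 kN·m/m
FS = M_R / M_D = 1718.6 / 588.6 = 2.920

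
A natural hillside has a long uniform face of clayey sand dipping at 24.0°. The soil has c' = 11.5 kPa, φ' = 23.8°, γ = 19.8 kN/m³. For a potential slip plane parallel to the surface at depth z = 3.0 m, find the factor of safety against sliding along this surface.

FS = 1.51

For an infinite slope with a slip plane parallel to the surface (no pore pressure): FS = [c' + γz cos²β tanφ'] / [γz sinβ cosβ].
γz = 19.8·3.0 = 59.40 kN/m²
Numerator = 11.5 + 59.40·cos²24.0°·tan23.8° = 11.5 + 59.40·0.8346·0.4411 = 33.364 kPa
Denominator = 59.40·sin24.0°·cos24.0° = 59.40·0.4067·0.9135 = 22.071 kPa
FS = 33.364 / 22.071 = 1.512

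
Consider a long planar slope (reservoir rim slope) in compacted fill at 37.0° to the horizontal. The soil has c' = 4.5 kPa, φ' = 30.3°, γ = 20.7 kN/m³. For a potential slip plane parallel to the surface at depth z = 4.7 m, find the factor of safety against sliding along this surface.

FS = 0.87

For an infinite slope with a slip plane parallel to the surface (no pore pressure): FS = [c' + γz cos²β tanφ'] / [γz sinβ cosβ].
γz = 20.7·4.7 = 97.29 kN/m²
Numerator = 4.5 + 97.29·cos²37.0°·tan30.3° = 4.5 + 97.29·0.6378·0.5844 = 40.761 kPa
Denominator = 97.29·sin37.0°·cos37.0° = 97.29·0.6018·0.7986 = 46.761 kPa
FS = 40.761 / 46.761 = 0.872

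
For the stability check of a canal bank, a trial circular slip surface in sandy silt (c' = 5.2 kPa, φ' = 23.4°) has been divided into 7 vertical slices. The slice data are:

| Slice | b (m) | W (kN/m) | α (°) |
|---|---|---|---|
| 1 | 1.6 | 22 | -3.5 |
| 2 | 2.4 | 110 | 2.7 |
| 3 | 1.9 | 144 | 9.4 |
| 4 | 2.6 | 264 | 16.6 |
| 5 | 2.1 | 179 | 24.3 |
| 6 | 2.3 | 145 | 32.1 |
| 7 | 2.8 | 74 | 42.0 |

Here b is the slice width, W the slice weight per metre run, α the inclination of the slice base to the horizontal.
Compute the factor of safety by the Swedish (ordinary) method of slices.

FS = 1.54

Ordinary method of slices: FS = Σ[c'·Δl_i + (W_i cosα_i)·tanφ'] / Σ W_i sinα_i, with Δl_i = b_i / cosα_i.
Slice 1: Δl = 1.6/cos(-3.5°) = 1.603 m; N'_1 = 22·cos(-3.5°) = 22.0; c'Δl = 8.34; W sinα = -1.3
Slice 2: Δl = 2.4/cos2.7° = 2.403 m; N'_2 = 110·cos2.7° = 109.9; c'Δl = 12.49; W sinα = 5.2
Slice 3: Δl = 1.9/cos9.4° = 1.926 m; N'_3 = 144·cos9.4° = 142.1; c'Δl = 10.01; W sinα = 23.5
Slice 4: Δl = 2.6/cos16.6° = 2.713 m; N'_4 = 264·cos16.6° = 253.0; c'Δl = 14.11; W sinα = 75.4
Slice 5: Δl = 2.1/cos24.3° = 2.304 m; N'_5 = 179·cos24.3° = 163.1; c'Δl = 11.98; W sinα = 73.7
Slice 6: Δl = 2.3/cos32.1° = 2.715 m; N'_6 = 145·cos32.1° = 122.8; c'Δl = 14.12; W sinα = 77.1
Slice 7: Δl = 2.8/cos42.0° = 3.768 m; N'_7 = 74·cos42.0° = 55.0; c'Δl = 19.59; W sinα = 49.5
Σc'Δl = 90.6 kN/m; ΣN' = 867.9 kN/m; ΣW sinα = 303.0 kN/m
Resisting = 90.6 + 867.9·tan23.4° = 90.6 + 375.6 = 466.2 kN/m
FS = 466.2 / 303.0 = 1.539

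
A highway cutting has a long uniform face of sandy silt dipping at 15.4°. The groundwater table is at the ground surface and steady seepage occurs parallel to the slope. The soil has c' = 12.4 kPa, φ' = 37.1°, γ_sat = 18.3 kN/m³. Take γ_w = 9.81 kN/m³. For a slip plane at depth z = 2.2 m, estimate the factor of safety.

FS = 2.48

With seepage parallel to the slope and the water table at the surface, the effective normal stress on the slip plane uses the buoyant unit weight γ' = γ_sat − γ_w while the driving shear stress uses γ_sat:
FS = [c' + γ' z cos²β tanφ'] / [γ_sat z sinβ cosβ]
γ' = 18.3 − 9.81 = 8.49 kN/m³
Numerator = 12.4 + 8.49·2.2·cos²15.4°·tan37.1° = 12.4 + 8.49·2.2·0.9295·0.7563 = 25.530 kPa
Denominator = 18.3·2.2·sin15.4°·cos15.4° = 18.3·2.2·0.2656·0.9641 = 10.307 kPa
FS = 25.530 / 10.307 = 2.477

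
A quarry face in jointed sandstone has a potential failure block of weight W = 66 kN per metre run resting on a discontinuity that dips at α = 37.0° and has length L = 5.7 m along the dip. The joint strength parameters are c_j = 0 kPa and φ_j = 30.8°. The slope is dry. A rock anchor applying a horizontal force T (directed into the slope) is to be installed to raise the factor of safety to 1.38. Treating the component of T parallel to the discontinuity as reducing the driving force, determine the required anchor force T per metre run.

T = 16 kN/m

Resolving forces along and normal to the sliding plane, with the horizontal anchor force T adding T·sinα to the effective normal force and T·cosα acting up the plane against the driving force:
FS = [c_jL + (W cosα + T sinα) tanφ_j] / [W sinα − T cosα]
Without the anchor: N' = 52.7 kN/m, driving T_d = 39.7 kN/m, resisting R = 0·5.7 + 52.7·tan30.8° = 31.4 kN/m, FS = 0.79.
Setting FS = 1.38 and solving for T:
1.38·(39.7 − T cos37.0°) = 31.4 + T sin37.0°·tan30.8°
T·(sin37.0°·tan30.8° + 1.38·cos37.0°) = 1.38·39.7 − 31.4
T·(0.6018·0.5961 + 1.38·0.7986) = 54.8 − 31.4 = 23.4
T·1.4609 = 23.4
T = 16.0 kN/m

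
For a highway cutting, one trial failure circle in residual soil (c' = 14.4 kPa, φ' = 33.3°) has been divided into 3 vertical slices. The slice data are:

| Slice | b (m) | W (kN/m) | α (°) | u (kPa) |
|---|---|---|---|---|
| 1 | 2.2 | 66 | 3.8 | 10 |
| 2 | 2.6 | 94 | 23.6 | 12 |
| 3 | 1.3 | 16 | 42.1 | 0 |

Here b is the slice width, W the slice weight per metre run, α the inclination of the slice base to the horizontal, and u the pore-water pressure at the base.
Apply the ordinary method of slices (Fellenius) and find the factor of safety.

FS = 3.20

Ordinary method of slices: FS = Σ[c'·Δl_i + (W_i cosα_i − u_i·Δl_i)·tanφ'] / Σ W_i sinα_i, with Δl_i = b_i / cosα_i.
Slice 1: Δl = 2.2/cos3.8° = 2.205 m; N'_1 = 66·cos3.8° − 10·2.205 = 43.8; c'Δl = 31.75; W sinα = 4.4
Slice 2: Δl = 2.6/cos23.6° = 2.837 m; N'_2 = 94·cos23.6° − 12·2.837 = 52.1; c'Δl = 40.86; W sinα = 37.6
Slice 3: Δl = 1.3/cos42.1° = 1.752 m; N'_3 = 16·cos42.1° − 0·1.752 = 11.9; c'Δl = 25.23; W sinα = 10.7
Σc'Δl = 97.8 kN/m; ΣN' = 107.8 kN/m; ΣW sinα = 52.7 kN/m
Resisting = 97.8 + 107.8·tan33.3° = 97.8 + 70.8 = 168.6 kN/m
FS = 168.6 / 52.7 = 3.198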